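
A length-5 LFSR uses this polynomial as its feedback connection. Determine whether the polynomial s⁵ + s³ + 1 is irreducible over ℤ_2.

Yes

Write h(s) = s⁵ + s³ + 1.
Check for roots in ℤ_2: h(0) = 1; h(1) = 1.
No roots, so no linear factors.
Monic irreducibles of degree 2 over GF(2): s² + s + 1.
None of them divide h (all give nonzero remainder).
No irreducible factor of degree ≤ 2 exists, so h is irreducible over GF(2).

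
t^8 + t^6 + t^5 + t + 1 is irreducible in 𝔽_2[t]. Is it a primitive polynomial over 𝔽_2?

Write f(t) = t^8 + t^6 + t^5 + t + 1.
|GF(2^8)^×| = 2^8 − 1 = 255. Prime factorization: 255 = 3·5·17.
f is primitive ⇔ t has order 255 in GF(2)[t]/(f), i.e. t^(255/q) ≠ 1 for each prime q | 255.
t^(85) mod f = t^7 + t^6 + t^5 + t^4.
t^(51) mod f = t^4 + t.
t^(15) mod f = t^7 + t^6 + t^3.
None equal 1, so t has full order 255; f is primitive.

Yes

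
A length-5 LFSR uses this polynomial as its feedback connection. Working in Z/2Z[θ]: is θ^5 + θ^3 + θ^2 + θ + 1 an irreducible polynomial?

Write m(θ) = θ^5 + θ^3 + θ^2 + θ + 1.
Check for roots in Z/2Z: m(0) = 1; m(1) = 1.
No roots, so no linear factors.
Monic irreducibles of degree 2 over GF(2): θ^2 + θ + 1.
None of them divide m (all give nonzero remainder).
No irreducible factor of degree ≤ 2 exists, so m is irreducible over GF(2).

Yes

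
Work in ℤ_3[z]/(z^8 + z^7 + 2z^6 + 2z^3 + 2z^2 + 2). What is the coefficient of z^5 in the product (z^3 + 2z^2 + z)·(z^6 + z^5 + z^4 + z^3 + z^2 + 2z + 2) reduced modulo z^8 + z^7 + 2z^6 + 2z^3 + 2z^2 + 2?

1

Multiply in ℤ_3[z]: (z^3 + 2z^2 + z)·(z^6 + z^5 + z^4 + z^3 + z^2 + 2z + 2) = z^9 + z^7 + z^6 + z^5 + 2z^4 + z^3 + 2z.
Reduce using z^8 ≡ 2z^7 + z^6 + z^3 + z^2 + 1 (mod z^8 + z^7 + 2z^6 + 2z^3 + 2z^2 + 2).
Reduced: z^5 + z^3 + 2z^2 + 2.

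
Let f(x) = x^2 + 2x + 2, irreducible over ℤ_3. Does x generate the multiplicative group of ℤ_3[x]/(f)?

|GF(3^2)^×| = 3^2 − 1 = 8. Prime factorization: 8 = 2^3.
f is primitive ⇔ x has order 8 in GF(3)[x]/(f), i.e. x^(8/q) ≠ 1 for each prime q | 8.
x^(4) mod f = 2.
None equal 1, so x has full order 8; f is primitive.

Yes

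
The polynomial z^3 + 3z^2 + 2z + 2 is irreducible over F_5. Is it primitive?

Yes

Write f(z) = z^3 + 3z^2 + 2z + 2.
|GF(5^3)^×| = 5^3 − 1 = 124. Prime factorization: 124 = 2^2·31.
f is primitive ⇔ z has order 124 in GF(5)[z]/(f), i.e. z^(124/q) ≠ 1 for each prime q | 124.
z^(62) mod f = 4.
z^(4) mod f = 2z^2 + 4z + 1.
None equal 1, so z has full order 124; f is primitive.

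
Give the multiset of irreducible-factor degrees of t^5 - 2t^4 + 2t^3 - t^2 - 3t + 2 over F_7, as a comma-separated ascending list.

Write f(t) = t^5 - 2t^4 + 2t^3 - t^2 - 3t + 2.
Linear factors from roots: (t - 3).
Complete factorization: f(t) = (t - 3)·(t^4 + t^3 - 2t^2 - 3).
Factor degrees with multiplicity: 1 + 4 = 5.

1, 4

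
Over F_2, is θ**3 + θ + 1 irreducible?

Yes

Write m(θ) = θ**3 + θ + 1.
Check for roots in F_2: m(0) = 1; m(1) = 1.
No roots. A degree-3 polynomial over a field with no linear factor is irreducible.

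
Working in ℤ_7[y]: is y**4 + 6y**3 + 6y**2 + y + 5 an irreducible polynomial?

Yes

Write m(y) = y**4 + 6y**3 + 6y**2 + y + 5.
Check for roots in ℤ_7: m(0) = 5; m(1) = 5; m(2) = 4; m(3) = 4; m(4) = 3; m(5) = 2; m(6) = 5.
No roots, so no linear factors.
Degree-2 irreducible divisors: test the 21 monic irreducibles of degree 2 over GF(7).
None of them divide m (all give nonzero remainder).
No irreducible factor of degree ≤ 2 exists, so m is irreducible over GF(7).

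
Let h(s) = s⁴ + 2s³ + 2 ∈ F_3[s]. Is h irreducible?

Yes

Check for roots in F_3: h(0) = 2; h(1) = 2; h(2) = 1.
No roots, so no linear factors.
Monic irreducibles of degree 2 over GF(3): s² + 1, s² + s + 2, s² + 2s + 2.
None of them divide h (all give nonzero remainder).
No irreducible factor of degree ≤ 2 exists, so h is irreducible over GF(3).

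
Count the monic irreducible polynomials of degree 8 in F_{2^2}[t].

Gauss's count: N_{4}(8) = (1/8) Σ_{d|8} μ(8/d)·4^d.
Divisors of 8: 1, 2, 4, 8; μ(8/d) for each: 0, 0, -1, 1.
Σ = − 4^4 + 4^8 = 65280.
N = 65280/8 = 8160.

8160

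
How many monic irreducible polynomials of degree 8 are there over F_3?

810

Gauss's count: N_{3}(8) = (1/8) Σ_{d|8} μ(8/d)·3^d.
Divisors of 8: 1, 2, 4, 8; μ(8/d) for each: 0, 0, -1, 1.
Σ = − 3^4 + 3^8 = 6480.
N = 6480/8 = 810.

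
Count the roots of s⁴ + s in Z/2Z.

Write g(s) = s⁴ + s.
Evaluate at each of the 2 elements of Z/2Z:
g(0) = 0 → root; g(1) = 0 → root.
Roots: {0, 1}.

2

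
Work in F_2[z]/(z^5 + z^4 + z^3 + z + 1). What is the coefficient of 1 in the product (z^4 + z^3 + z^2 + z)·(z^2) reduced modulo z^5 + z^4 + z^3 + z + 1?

Multiply in F_2[z]: (z^4 + z^3 + z^2 + z)·(z^2) = z^6 + z^5 + z^4 + z^3.
Reduce using z^5 ≡ z^4 + z^3 + z + 1 (mod z^5 + z^4 + z^3 + z + 1).
Reduced: z^3 + z^2 + z.

0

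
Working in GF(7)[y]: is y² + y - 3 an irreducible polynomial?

Write m(y) = y² + y - 3.
Check for roots in GF(7): m(0) = 4; m(1) = 6; m(2) = 3; m(3) = 2; m(4) = 3; m(5) = 6; m(6) = 4.
No roots. A degree-2 polynomial over a field with no linear factor is irreducible.

Yes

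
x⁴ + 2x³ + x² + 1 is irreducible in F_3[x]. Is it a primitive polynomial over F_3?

No

Write f(x) = x⁴ + 2x³ + x² + 1.
|GF(3^4)^×| = 3^4 − 1 = 80. Prime factorization: 80 = 2^4·5.
f is primitive ⇔ x has order 80 in GF(3)[x]/(f), i.e. x^(80/q) ≠ 1 for each prime q | 80.
x^(40) mod f = 1
x^(16) mod f = x³ + x² + 2x.
Since x^(40) = 1, the order of x divides 40 < 80; not primitive.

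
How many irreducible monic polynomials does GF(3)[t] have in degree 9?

x^(3^9) − x is the product of all monic irreducibles of degree dividing 9; Möbius inversion gives N = (1/9) Σ μ(9/d)·3^d.
Divisors of 9: 1, 3, 9; μ(9/d) for each: 0, -1, 1.
Σ = − 3^3 + 3^9 = 19656.
N = 19656/9 = 2184.

2184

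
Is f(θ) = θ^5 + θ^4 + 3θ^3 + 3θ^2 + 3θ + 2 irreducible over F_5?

Yes

Check for roots in F_5: f(0) = 2; f(1) = 3; f(2) = 2; f(3) = 3; f(4) = 4.
No roots, so no linear factors.
Degree-2 irreducible divisors: test the 10 monic irreducibles of degree 2 over GF(5).
None of them divide f (all give nonzero remainder).
No irreducible factor of degree ≤ 2 exists, so f is irreducible over GF(5).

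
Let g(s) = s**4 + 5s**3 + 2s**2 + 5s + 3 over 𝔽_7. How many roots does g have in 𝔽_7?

2

Evaluate at each of the 7 elements of 𝔽_7:
g(0) = 3; g(1) = 2; g(2) = 0 → root; g(3) = 0 → root; g(4) = 1; g(5) = 5; g(6) = 3.
Roots: {2, 3}.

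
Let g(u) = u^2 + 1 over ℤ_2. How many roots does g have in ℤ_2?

1

Evaluate at each of the 2 elements of ℤ_2:
g(0) = 1; g(1) = 0 → root.
Roots: {1}.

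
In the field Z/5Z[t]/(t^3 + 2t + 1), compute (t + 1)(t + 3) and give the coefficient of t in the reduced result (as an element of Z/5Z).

4

Multiply in Z/5Z[t]: (t + 1)·(t + 3) = t^2 + 4t + 3.
Reduced: t^2 + 4t + 3.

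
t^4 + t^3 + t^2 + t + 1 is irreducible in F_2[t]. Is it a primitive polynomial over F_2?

No

Write f(t) = t^4 + t^3 + t^2 + t + 1.
|GF(2^4)^×| = 2^4 − 1 = 15. Prime factorization: 15 = 3·5.
f is primitive ⇔ t has order 15 in GF(2)[t]/(f), i.e. t^(15/q) ≠ 1 for each prime q | 15.
t^(5) mod f = 1
t^(3) mod f = t^3.
Since t^(5) = 1, the order of t divides 5 < 15; not primitive.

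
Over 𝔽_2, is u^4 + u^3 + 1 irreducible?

Write m(u) = u^4 + u^3 + 1.
Check for roots in 𝔽_2: m(0) = 1; m(1) = 1.
No roots, so no linear factors.
Monic irreducibles of degree 2 over GF(2): u^2 + u + 1.
None of them divide m (all give nonzero remainder).
No irreducible factor of degree ≤ 2 exists, so m is irreducible over GF(2).

Yes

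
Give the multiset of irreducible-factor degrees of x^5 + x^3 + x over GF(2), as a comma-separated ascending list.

1, 2, 2

Write g(x) = x^5 + x^3 + x.
Roots in GF(2): g(0) = 0 → root; g(1) = 1.
Linear factors from roots: (x).
Complete factorization: g(x) = (x)·(x^2 + x + 1)^2.
Factor degrees with multiplicity: 1 + 2 + 2 = 5.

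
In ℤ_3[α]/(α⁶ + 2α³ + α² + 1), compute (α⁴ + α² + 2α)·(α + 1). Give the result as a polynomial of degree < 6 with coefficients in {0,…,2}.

α^5 + α^4 + α^3 + 2α

Multiply in ℤ_3[α]: (α⁴ + α² + 2α)·(α + 1) = α⁵ + α⁴ + α³ + 2α.
Reduced: α⁵ + α⁴ + α³ + 2α.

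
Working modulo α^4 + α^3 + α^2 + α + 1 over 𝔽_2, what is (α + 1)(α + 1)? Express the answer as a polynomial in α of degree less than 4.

α^2 + 1

Multiply in 𝔽_2[α]: (α + 1)·(α + 1) = α^2 + 1.
Reduced: α^2 + 1.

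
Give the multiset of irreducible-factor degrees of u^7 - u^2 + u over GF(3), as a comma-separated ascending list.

Write f(u) = u^7 - u^2 + u.
Roots in GF(3): f(0) = 0 → root; f(1) = 1; f(2) = 0 → root.
Linear factors from roots: (u), (u + 1).
Complete factorization: f(u) = (u)·(u + 1)·(u^2 + u - 1)·(u^3 + u^2 + u - 1).
Factor degrees with multiplicity: 1 + 1 + 2 + 3 = 7.

1, 1, 2, 3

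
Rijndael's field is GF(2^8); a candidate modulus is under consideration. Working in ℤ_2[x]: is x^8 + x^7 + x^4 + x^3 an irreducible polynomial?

No

Write h(x) = x^8 + x^7 + x^4 + x^3.
Check for roots in ℤ_2: h(0) = 0 → root; h(1) = 0 → root.
h(0) = 0, so (x) divides h(x); h is reducible.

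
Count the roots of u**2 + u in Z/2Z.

Write g(u) = u**2 + u.
Evaluate at each of the 2 elements of Z/2Z:
g(0) = 0 → root; g(1) = 0 → root.
Roots: {0, 1}.

2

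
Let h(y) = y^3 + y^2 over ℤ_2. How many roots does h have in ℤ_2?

2

Evaluate at each of the 2 elements of ℤ_2:
h(0) = 0 → root; h(1) = 0 → root.
Roots: {0, 1}.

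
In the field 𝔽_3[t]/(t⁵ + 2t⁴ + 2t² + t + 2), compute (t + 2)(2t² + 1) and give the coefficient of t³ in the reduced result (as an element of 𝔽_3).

Multiply in 𝔽_3[t]: (t + 2)·(2t² + 1) = 2t³ + t² + t + 2.
Reduced: 2t³ + t² + t + 2.

2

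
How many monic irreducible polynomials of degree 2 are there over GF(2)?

By the necklace-counting formula, N_2(2) = (1/2) Σ_{d|2} μ(2/d)·2^d.
Divisors of 2: 1, 2; μ(2/d) for each: -1, 1.
Σ = − 2^1 + 2^2 = 2.
N = 2/2 = 1.

1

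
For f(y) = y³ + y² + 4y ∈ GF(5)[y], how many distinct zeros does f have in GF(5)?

Evaluate at each of the 5 elements of GF(5):
f(0) = 0 → root; f(1) = 1; f(2) = 0 → root; f(3) = 3; f(4) = 1.
Roots: {0, 2}.

2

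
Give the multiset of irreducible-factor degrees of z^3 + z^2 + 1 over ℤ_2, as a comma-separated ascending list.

Write f(z) = z^3 + z^2 + 1.
Roots in ℤ_2: f(0) = 1; f(1) = 1.
Complete factorization: f(z) = (z^3 + z^2 + 1).
Factor degrees with multiplicity: 3 = 3.

3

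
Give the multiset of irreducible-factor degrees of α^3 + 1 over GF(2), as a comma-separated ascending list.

1, 2

Write f(α) = α^3 + 1.
Roots in GF(2): f(0) = 1; f(1) = 0 → root.
Linear factors from roots: (α + 1).
Complete factorization: f(α) = (α + 1)·(α^2 + α + 1).
Factor degrees with multiplicity: 1 + 2 = 3.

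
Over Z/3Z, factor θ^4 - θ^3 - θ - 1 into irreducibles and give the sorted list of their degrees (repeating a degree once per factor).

Write f(θ) = θ^4 - θ^3 - θ - 1.
Roots in Z/3Z: f(0) = 2; f(1) = 1; f(2) = 2.
Complete factorization: f(θ) = (θ^2 + 1)·(θ^2 - θ - 1).
Factor degrees with multiplicity: 2 + 2 = 4.

2, 2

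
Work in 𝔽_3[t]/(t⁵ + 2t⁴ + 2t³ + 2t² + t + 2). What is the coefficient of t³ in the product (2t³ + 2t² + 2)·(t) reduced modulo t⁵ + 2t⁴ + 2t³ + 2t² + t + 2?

Multiply in 𝔽_3[t]: (2t³ + 2t² + 2)·(t) = 2t⁴ + 2t³ + 2t.
Reduced: 2t⁴ + 2t³ + 2t.

2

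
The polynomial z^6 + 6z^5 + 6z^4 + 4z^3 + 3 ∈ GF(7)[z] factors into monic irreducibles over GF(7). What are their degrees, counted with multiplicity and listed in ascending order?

Write f(z) = z^6 + 6z^5 + 6z^4 + 4z^3 + 3.
Linear factors from roots: (z + 1).
Complete factorization: f(z) = (z + 1)·(z^2 + 5z + 5)·(z^3 + 3z + 2).
Factor degrees with multiplicity: 1 + 2 + 3 = 6.

1, 2, 3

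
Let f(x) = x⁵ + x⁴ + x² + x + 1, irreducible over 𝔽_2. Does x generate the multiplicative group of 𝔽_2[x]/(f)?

Yes

|GF(2^5)^×| = 2^5 − 1 = 31. Prime factorization: 31 = 31.
f is primitive ⇔ x has order 31 in GF(2)[x]/(f), i.e. x^(31/q) ≠ 1 for each prime q | 31.
x^(1) mod f = x.
None equal 1, so x has full order 31; f is primitive.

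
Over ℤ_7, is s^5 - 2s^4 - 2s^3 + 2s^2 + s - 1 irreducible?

No

Write P(s) = s^5 - 2s^4 - 2s^3 + 2s^2 + s - 1.
Check for roots in ℤ_7: P(0) = 6; P(1) = 6; P(2) = 0 → root; P(3) = 5; P(4) = 6; P(5) = 6; P(6) = 6.
P(2) = 0, so (s − 2) divides P(s); P is reducible.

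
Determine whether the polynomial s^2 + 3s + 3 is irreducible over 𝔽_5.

Yes

Write f(s) = s^2 + 3s + 3.
Check for roots in 𝔽_5: f(0) = 3; f(1) = 2; f(2) = 3; f(3) = 1; f(4) = 1.
No roots. A degree-2 polynomial over a field with no linear factor is irreducible.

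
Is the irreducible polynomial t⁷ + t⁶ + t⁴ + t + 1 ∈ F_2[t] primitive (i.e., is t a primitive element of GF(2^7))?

Yes

Write f(t) = t⁷ + t⁶ + t⁴ + t + 1.
|GF(2^7)^×| = 2^7 − 1 = 127. Prime factorization: 127 = 127.
f is primitive ⇔ t has order 127 in GF(2)[t]/(f), i.e. t^(127/q) ≠ 1 for each prime q | 127.
t^(1) mod f = t.
None equal 1, so t has full order 127; f is primitive.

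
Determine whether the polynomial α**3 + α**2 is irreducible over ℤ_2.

Write f(α) = α**3 + α**2.
Check for roots in ℤ_2: f(0) = 0 → root; f(1) = 0 → root.
f(0) = 0, so (α) divides f(α); f is reducible.

No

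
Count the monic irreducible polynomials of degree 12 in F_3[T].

The number of monic irreducibles of degree 12 over GF(3) is (1/12)·Σ_{d∣12} μ(12/d) 3^d.
Divisors of 12: 1, 2, 3, 4, 6, 12; μ(12/d) for each: 0, 1, 0, -1, -1, 1.
Σ = 3^2 − 3^4 − 3^6 + 3^12 = 530640.
N = 530640/12 = 44220.

44220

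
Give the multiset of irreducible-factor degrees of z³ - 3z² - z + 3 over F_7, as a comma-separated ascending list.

Write h(z) = z³ - 3z² - z + 3.
Linear factors from roots: (z - 1), (z - 3), (z + 1).
Complete factorization: h(z) = (z + 1)·(z - 3)·(z - 1).
Factor degrees with multiplicity: 1 + 1 + 1 = 3.

1, 1, 1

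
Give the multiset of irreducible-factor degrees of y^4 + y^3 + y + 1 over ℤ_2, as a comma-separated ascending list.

1, 1, 2

Write h(y) = y^4 + y^3 + y + 1.
Roots in ℤ_2: h(0) = 1; h(1) = 0 → root.
Linear factors from roots: (y + 1).
Complete factorization: h(y) = (y + 1)^2·(y^2 + y + 1).
Factor degrees with multiplicity: 1 + 1 + 2 = 4.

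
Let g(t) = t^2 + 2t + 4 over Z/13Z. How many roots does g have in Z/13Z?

Evaluate at each of the 13 elements of Z/13Z:
g(0) = 4; g(1) = 7; g(2) = 12; g(3) = 6; g(4) = 2; g(5) = 0 → root; g(6) = 0 → root; g(7) = 2; g(8) = 6; g(9) = 12; g(10) = 7; g(11) = 4; g(12) = 3.
Roots: {5, 6}.

2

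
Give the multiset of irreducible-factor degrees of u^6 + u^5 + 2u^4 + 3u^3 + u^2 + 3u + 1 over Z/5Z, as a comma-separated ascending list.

6

Write h(u) = u^6 + u^5 + 2u^4 + 3u^3 + u^2 + 3u + 1.
Roots in Z/5Z: h(0) = 1; h(1) = 2; h(2) = 3; h(3) = 4; h(4) = 3.
Complete factorization: h(u) = (u^6 + u^5 + 2u^4 + 3u^3 + u^2 + 3u + 1).
Factor degrees with multiplicity: 6 = 6.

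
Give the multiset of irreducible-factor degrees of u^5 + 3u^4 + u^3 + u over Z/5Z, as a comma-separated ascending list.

1, 1, 1, 2

Write h(u) = u^5 + 3u^4 + u^3 + u.
Roots in Z/5Z: h(0) = 0 → root; h(1) = 1; h(2) = 0 → root; h(3) = 1; h(4) = 0 → root.
Linear factors from roots: (u), (u + 3), (u + 1).
Complete factorization: h(u) = (u)·(u + 1)·(u + 3)·(u^2 + 4u + 2).
Factor degrees with multiplicity: 1 + 1 + 1 + 2 = 5.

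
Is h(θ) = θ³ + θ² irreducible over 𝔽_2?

Check for roots in 𝔽_2: h(0) = 0 → root; h(1) = 0 → root.
h(0) = 0, so (θ) divides h(θ); h is reducible.

No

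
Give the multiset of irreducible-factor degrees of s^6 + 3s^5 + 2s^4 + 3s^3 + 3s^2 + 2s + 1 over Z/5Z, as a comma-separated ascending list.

1, 1, 1, 3

Write g(s) = s^6 + 3s^5 + 2s^4 + 3s^3 + 3s^2 + 2s + 1.
Roots in Z/5Z: g(0) = 1; g(1) = 0 → root; g(2) = 3; g(3) = 0 → root; g(4) = 4.
Linear factors from roots: (s + 4), (s + 2).
Complete factorization: g(s) = (s + 4)·(s + 2)^2·(s^3 + 2s + 1).
Factor degrees with multiplicity: 1 + 1 + 1 + 3 = 6.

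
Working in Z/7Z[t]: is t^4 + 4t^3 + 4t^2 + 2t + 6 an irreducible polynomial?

Yes

Write f(t) = t^4 + 4t^3 + 4t^2 + 2t + 6.
Check for roots in Z/7Z: f(0) = 6; f(1) = 3; f(2) = 4; f(3) = 6; f(4) = 2; f(5) = 2; f(6) = 5.
No roots, so no linear factors.
Degree-2 irreducible divisors: test the 21 monic irreducibles of degree 2 over GF(7).
None of them divide f (all give nonzero remainder).
No irreducible factor of degree ≤ 2 exists, so f is irreducible over GF(7).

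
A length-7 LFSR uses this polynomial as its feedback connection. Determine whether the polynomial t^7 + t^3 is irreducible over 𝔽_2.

Write m(t) = t^7 + t^3.
Check for roots in 𝔽_2: m(0) = 0 → root; m(1) = 0 → root.
m(0) = 0, so (t) divides m(t); m is reducible.

No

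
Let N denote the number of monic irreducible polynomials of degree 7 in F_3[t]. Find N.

312

By the necklace-counting formula, N_3(7) = (1/7) Σ_{d|7} μ(7/d)·3^d.
Divisors of 7: 1, 7; μ(7/d) for each: -1, 1.
Σ = − 3^1 + 3^7 = 2184.
N = 2184/7 = 312.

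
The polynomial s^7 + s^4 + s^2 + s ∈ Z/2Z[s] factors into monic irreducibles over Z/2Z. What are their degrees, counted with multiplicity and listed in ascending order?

1, 1, 1, 1, 3

Write f(s) = s^7 + s^4 + s^2 + s.
Roots in Z/2Z: f(0) = 0 → root; f(1) = 0 → root.
Linear factors from roots: (s), (s + 1).
Complete factorization: f(s) = (s)·(s + 1)^3·(s^3 + s^2 + 1).
Factor degrees with multiplicity: 1 + 1 + 1 + 1 + 3 = 7.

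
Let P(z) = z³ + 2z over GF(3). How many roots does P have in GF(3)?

Evaluate at each of the 3 elements of GF(3):
P(0) = 0 → root; P(1) = 0 → root; P(2) = 0 → root.
Roots: {0, 1, 2}.

3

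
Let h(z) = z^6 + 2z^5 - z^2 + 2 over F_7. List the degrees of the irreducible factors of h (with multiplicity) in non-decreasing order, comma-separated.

Linear factors from roots: (z - 2), (z + 1).
Complete factorization: h(z) = (z + 1)·(z - 2)·(z^2 - 3z - 2)·(z^2 - z - 3).
Factor degrees with multiplicity: 1 + 1 + 2 + 2 = 6.

1, 1, 2, 2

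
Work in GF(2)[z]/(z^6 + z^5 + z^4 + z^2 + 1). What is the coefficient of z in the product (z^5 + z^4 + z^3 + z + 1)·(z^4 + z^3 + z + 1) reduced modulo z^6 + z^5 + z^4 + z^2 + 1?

Multiply in GF(2)[z]: (z^5 + z^4 + z^3 + z + 1)·(z^4 + z^3 + z + 1) = z^9 + z^5 + z^2 + 1.
Reduce using z^6 ≡ z^5 + z^4 + z^2 + 1 (mod z^6 + z^5 + z^4 + z^2 + 1).
Reduced: z^5 + z^3 + z^2.

0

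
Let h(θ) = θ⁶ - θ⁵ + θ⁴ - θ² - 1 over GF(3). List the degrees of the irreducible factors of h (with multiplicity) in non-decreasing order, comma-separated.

6

Roots in GF(3): h(0) = 2; h(1) = 2; h(2) = 1.
Complete factorization: h(θ) = (θ⁶ - θ⁵ + θ⁴ - θ² - 1).
Factor degrees with multiplicity: 6 = 6.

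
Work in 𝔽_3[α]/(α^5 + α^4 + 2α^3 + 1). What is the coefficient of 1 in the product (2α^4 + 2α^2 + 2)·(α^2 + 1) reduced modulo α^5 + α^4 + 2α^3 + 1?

Multiply in 𝔽_3[α]: (2α^4 + 2α^2 + 2)·(α^2 + 1) = 2α^6 + α^4 + α^2 + 2.
Reduce using α^5 ≡ 2α^4 + α^3 + 2 (mod α^5 + α^4 + 2α^3 + 1).
Reduced: 2α^4 + α^3 + α^2 + α + 1.

1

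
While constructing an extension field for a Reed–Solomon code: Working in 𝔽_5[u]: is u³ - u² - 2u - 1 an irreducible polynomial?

Yes

Write f(u) = u³ - u² - 2u - 1.
Check for roots in 𝔽_5: f(0) = 4; f(1) = 2; f(2) = 4; f(3) = 1; f(4) = 4.
No roots. A degree-3 polynomial over a field with no linear factor is irreducible.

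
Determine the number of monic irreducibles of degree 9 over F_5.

x^(5^9) − x is the product of all monic irreducibles of degree dividing 9; Möbius inversion gives N = (1/9) Σ μ(9/d)·5^d.
Divisors of 9: 1, 3, 9; μ(9/d) for each: 0, -1, 1.
Σ = − 5^3 + 5^9 = 1953000.
N = 1953000/9 = 217000.

217000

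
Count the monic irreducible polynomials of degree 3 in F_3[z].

By the necklace-counting formula, N_3(3) = (1/3) Σ_{d|3} μ(3/d)·3^d.
Divisors of 3: 1, 3; μ(3/d) for each: -1, 1.
Σ = − 3^1 + 3^3 = 24.
N = 24/3 = 8.

8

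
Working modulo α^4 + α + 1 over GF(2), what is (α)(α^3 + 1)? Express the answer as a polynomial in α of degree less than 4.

1

Multiply in GF(2)[α]: (α)·(α^3 + 1) = α^4 + α.
Reduce using α^4 ≡ α + 1 (mod α^4 + α + 1).
Reduced: 1.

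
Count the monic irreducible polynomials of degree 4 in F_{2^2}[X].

60

Gauss's count: N_{4}(4) = (1/4) Σ_{d|4} μ(4/d)·4^d.
Divisors of 4: 1, 2, 4; μ(4/d) for each: 0, -1, 1.
Σ = − 4^2 + 4^4 = 240.
N = 240/4 = 60.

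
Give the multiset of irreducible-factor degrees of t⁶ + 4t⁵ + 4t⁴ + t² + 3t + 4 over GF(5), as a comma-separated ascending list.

1, 2, 3

Write h(t) = t⁶ + 4t⁵ + 4t⁴ + t² + 3t + 4.
Roots in GF(5): h(0) = 4; h(1) = 2; h(2) = 0 → root; h(3) = 2; h(4) = 3.
Linear factors from roots: (t + 3).
Complete factorization: h(t) = (t + 3)·(t² + 3t + 3)·(t³ + 3t² + 4t + 1).
Factor degrees with multiplicity: 1 + 2 + 3 = 6.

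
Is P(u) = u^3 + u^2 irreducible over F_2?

Check for roots in F_2: P(0) = 0 → root; P(1) = 0 → root.
P(0) = 0, so (u) divides P(u); P is reducible.

No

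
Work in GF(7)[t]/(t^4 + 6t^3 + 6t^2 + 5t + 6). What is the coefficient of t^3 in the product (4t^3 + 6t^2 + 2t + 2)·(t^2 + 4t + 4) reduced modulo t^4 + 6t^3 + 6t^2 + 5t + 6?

2

Multiply in GF(7)[t]: (4t^3 + 6t^2 + 2t + 2)·(t^2 + 4t + 4) = 4t^5 + t^4 + 6t^2 + 2t + 1.
Reduce using t^4 ≡ t^3 + t^2 + 2t + 1 (mod t^4 + 6t^3 + 6t^2 + 5t + 6).
Reduced: 2t^3 + 5t^2 + 2t + 6.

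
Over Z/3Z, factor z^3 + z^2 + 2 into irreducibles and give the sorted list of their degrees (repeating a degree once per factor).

Write f(z) = z^3 + z^2 + 2.
Roots in Z/3Z: f(0) = 2; f(1) = 1; f(2) = 2.
Complete factorization: f(z) = (z^3 + z^2 + 2).
Factor degrees with multiplicity: 3 = 3.

3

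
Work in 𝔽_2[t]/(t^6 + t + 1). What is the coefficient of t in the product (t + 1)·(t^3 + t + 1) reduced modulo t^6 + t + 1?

0

Multiply in 𝔽_2[t]: (t + 1)·(t^3 + t + 1) = t^4 + t^3 + t^2 + 1.
Reduced: t^4 + t^3 + t^2 + 1.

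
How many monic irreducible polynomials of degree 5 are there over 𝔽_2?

6

The number of monic irreducibles of degree 5 over GF(2) is (1/5)·Σ_{d∣5} μ(5/d) 2^d.
Divisors of 5: 1, 5; μ(5/d) for each: -1, 1.
Σ = − 2^1 + 2^5 = 30.
N = 30/5 = 6.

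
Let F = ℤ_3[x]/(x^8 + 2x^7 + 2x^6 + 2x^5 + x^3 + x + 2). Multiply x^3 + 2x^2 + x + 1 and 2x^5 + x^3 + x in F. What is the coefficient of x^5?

0

Multiply in ℤ_3[x]: (x^3 + 2x^2 + x + 1)·(2x^5 + x^3 + x) = 2x^8 + x^7 + x^5 + 2x^4 + x^2 + x.
Reduce using x^8 ≡ x^7 + x^6 + x^5 + 2x^3 + 2x + 1 (mod x^8 + 2x^7 + 2x^6 + 2x^5 + x^3 + x + 2).
Reduced: 2x^6 + 2x^4 + x^3 + x^2 + 2x + 2.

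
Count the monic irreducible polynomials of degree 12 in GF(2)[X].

x^(2^12) − x is the product of all monic irreducibles of degree dividing 12; Möbius inversion gives N = (1/12) Σ μ(12/d)·2^d.
Divisors of 12: 1, 2, 3, 4, 6, 12; μ(12/d) for each: 0, 1, 0, -1, -1, 1.
Σ = 2^2 − 2^4 − 2^6 + 2^12 = 4020.
N = 4020/12 = 335.

335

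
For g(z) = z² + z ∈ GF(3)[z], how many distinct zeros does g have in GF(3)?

Evaluate at each of the 3 elements of GF(3):
g(0) = 0 → root; g(1) = 2; g(2) = 0 → root.
Roots: {0, 2}.

2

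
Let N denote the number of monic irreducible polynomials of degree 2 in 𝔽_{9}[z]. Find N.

36

The number of monic irreducibles of degree 2 over GF(9) is (1/2)·Σ_{d∣2} μ(2/d) 9^d.
Divisors of 2: 1, 2; μ(2/d) for each: -1, 1.
Σ = − 9^1 + 9^2 = 72.
N = 72/2 = 36.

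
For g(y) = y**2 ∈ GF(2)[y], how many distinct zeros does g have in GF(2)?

1

Evaluate at each of the 2 elements of GF(2):
g(0) = 0 → root; g(1) = 1.
Roots: {0}.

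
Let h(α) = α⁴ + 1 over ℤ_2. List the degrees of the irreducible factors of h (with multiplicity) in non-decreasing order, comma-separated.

1, 1, 1, 1

Roots in ℤ_2: h(0) = 1; h(1) = 0 → root.
Linear factors from roots: (α + 1).
Complete factorization: h(α) = (α + 1)^4.
Factor degrees with multiplicity: 1 + 1 + 1 + 1 = 4.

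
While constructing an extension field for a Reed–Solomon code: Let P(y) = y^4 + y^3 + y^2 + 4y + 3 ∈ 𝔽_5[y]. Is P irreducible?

Check for roots in 𝔽_5: P(0) = 3; P(1) = 0 → root; P(2) = 4; P(3) = 2; P(4) = 0 → root.
P(1) = 0, so (y − 1) divides P(y); P is reducible.

No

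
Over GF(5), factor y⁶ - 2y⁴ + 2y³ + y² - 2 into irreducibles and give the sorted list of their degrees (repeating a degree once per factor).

Write g(y) = y⁶ - 2y⁴ + 2y³ + y² - 2.
Roots in GF(5): g(0) = 3; g(1) = 0 → root; g(2) = 0 → root; g(3) = 3; g(4) = 1.
Linear factors from roots: (y - 1), (y - 2).
Complete factorization: g(y) = (y - 2)·(y - 1)·(y² - y + 2)^2.
Factor degrees with multiplicity: 1 + 1 + 2 + 2 = 6.

1, 1, 2, 2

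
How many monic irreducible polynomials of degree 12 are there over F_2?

x^(2^12) − x is the product of all monic irreducibles of degree dividing 12; Möbius inversion gives N = (1/12) Σ μ(12/d)·2^d.
Divisors of 12: 1, 2, 3, 4, 6, 12; μ(12/d) for each: 0, 1, 0, -1, -1, 1.
Σ = 2^2 − 2^4 − 2^6 + 2^12 = 4020.
N = 4020/12 = 335.

335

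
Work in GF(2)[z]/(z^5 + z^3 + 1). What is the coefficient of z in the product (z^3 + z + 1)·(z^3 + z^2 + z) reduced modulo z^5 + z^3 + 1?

Multiply in GF(2)[z]: (z^3 + z + 1)·(z^3 + z^2 + z) = z^6 + z^5 + z.
Reduce using z^5 ≡ z^3 + 1 (mod z^5 + z^3 + 1).
Reduced: z^4 + z^3 + 1.

0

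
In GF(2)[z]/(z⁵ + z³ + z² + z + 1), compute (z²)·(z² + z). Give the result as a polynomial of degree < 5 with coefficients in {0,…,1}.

Multiply in GF(2)[z]: (z²)·(z² + z) = z⁴ + z³.
Reduced: z⁴ + z³.

z^4 + z^3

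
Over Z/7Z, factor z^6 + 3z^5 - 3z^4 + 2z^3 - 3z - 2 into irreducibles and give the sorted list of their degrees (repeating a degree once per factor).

Write g(z) = z^6 + 3z^5 - 3z^4 + 2z^3 - 3z - 2.
Complete factorization: g(z) = (z^6 + 3z^5 - 3z^4 + 2z^3 - 3z - 2).
Factor degrees with multiplicity: 6 = 6.

6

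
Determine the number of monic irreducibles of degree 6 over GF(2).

9

Gauss's count: N_{2}(6) = (1/6) Σ_{d|6} μ(6/d)·2^d.
Divisors of 6: 1, 2, 3, 6; μ(6/d) for each: 1, -1, -1, 1.
Σ = 2^1 − 2^2 − 2^3 + 2^6 = 54.
N = 54/6 = 9.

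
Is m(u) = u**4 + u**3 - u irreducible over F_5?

No

Check for roots in F_5: m(0) = 0 → root; m(1) = 1; m(2) = 2; m(3) = 0 → root; m(4) = 1.
m(0) = 0, so (u) divides m(u); m is reducible.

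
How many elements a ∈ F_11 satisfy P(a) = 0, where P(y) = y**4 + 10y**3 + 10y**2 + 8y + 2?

3

Evaluate at each of the 11 elements of F_11:
P(0) = 2; P(1) = 9; P(2) = 0 → root; P(3) = 5; P(4) = 1; P(5) = 0 → root; P(6) = 5; P(7) = 10; P(8) = 0 → root; P(9) = 6; P(10) = 6.
Roots: {2, 5, 8}.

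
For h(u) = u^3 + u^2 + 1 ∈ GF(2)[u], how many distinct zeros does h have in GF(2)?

Evaluate at each of the 2 elements of GF(2):
h(0) = 1; h(1) = 1.
No element is a root.

0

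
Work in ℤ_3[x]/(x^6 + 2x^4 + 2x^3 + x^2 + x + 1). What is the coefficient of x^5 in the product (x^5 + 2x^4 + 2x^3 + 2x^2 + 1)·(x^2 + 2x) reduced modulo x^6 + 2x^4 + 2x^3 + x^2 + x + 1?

Multiply in ℤ_3[x]: (x^5 + 2x^4 + 2x^3 + 2x^2 + 1)·(x^2 + 2x) = x^7 + x^6 + x^3 + x^2 + 2x.
Reduce using x^6 ≡ x^4 + x^3 + 2x^2 + 2x + 2 (mod x^6 + 2x^4 + 2x^3 + x^2 + x + 1).
Reduced: x^5 + 2x^4 + x^3 + 2x^2 + 2.

1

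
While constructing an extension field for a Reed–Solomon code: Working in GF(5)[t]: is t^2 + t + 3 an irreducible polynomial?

No

Write h(t) = t^2 + t + 3.
Check for roots in GF(5): h(0) = 3; h(1) = 0 → root; h(2) = 4; h(3) = 0 → root; h(4) = 3.
h(1) = 0, so (t − 1) divides h(t); h is reducible.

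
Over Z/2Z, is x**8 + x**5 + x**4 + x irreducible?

Write g(x) = x**8 + x**5 + x**4 + x.
Check for roots in Z/2Z: g(0) = 0 → root; g(1) = 0 → root.
g(0) = 0, so (x) divides g(x); g is reducible.

No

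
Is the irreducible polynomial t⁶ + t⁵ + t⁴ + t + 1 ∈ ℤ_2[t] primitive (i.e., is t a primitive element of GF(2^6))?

Write f(t) = t⁶ + t⁵ + t⁴ + t + 1.
|GF(2^6)^×| = 2^6 − 1 = 63. Prime factorization: 63 = 3^2·7.
f is primitive ⇔ t has order 63 in GF(2)[t]/(f), i.e. t^(63/q) ≠ 1 for each prime q | 63.
t^(21) mod f = t⁴ + t³ + 1.
t^(9) mod f = t⁵ + t² + t + 1.
None equal 1, so t has full order 63; f is primitive.

Yes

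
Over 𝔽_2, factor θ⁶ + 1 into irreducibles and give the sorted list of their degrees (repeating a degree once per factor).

1, 1, 2, 2

Write h(θ) = θ⁶ + 1.
Roots in 𝔽_2: h(0) = 1; h(1) = 0 → root.
Linear factors from roots: (θ + 1).
Complete factorization: h(θ) = (θ + 1)^2·(θ² + θ + 1)^2.
Factor degrees with multiplicity: 1 + 1 + 2 + 2 = 6.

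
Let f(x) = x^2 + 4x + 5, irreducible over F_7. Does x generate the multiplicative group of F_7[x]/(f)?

Yes

|GF(7^2)^×| = 7^2 − 1 = 48. Prime factorization: 48 = 2^4·3.
f is primitive ⇔ x has order 48 in GF(7)[x]/(f), i.e. x^(48/q) ≠ 1 for each prime q | 48.
x^(24) mod f = 6.
x^(16) mod f = 4.
None equal 1, so x has full order 48; f is primitive.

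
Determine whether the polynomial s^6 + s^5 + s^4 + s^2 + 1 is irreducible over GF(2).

Yes

Write P(s) = s^6 + s^5 + s^4 + s^2 + 1.
Check for roots in GF(2): P(0) = 1; P(1) = 1.
No roots, so no linear factors.
Monic irreducibles of degree 2 over GF(2): s^2 + s + 1.
None of them divide P (all give nonzero remainder).
Monic irreducibles of degree 3 over GF(2): s^3 + s + 1, s^3 + s^2 + 1.
None of them divide P (all give nonzero remainder).
No irreducible factor of degree ≤ 3 exists, so P is irreducible over GF(2).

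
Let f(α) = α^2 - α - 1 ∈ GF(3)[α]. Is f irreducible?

Yes

Check for roots in GF(3): f(0) = 2; f(1) = 2; f(2) = 1.
No roots. A degree-2 polynomial over a field with no linear factor is irreducible.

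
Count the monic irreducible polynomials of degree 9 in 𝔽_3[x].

2184

Gauss's count: N_{3}(9) = (1/9) Σ_{d|9} μ(9/d)·3^d.
Divisors of 9: 1, 3, 9; μ(9/d) for each: 0, -1, 1.
Σ = − 3^3 + 3^9 = 19656.
N = 19656/9 = 2184.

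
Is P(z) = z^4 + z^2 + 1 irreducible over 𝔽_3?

Check for roots in 𝔽_3: P(0) = 1; P(1) = 0 → root; P(2) = 0 → root.
P(1) = 0, so (z − 1) divides P(z); P is reducible.

No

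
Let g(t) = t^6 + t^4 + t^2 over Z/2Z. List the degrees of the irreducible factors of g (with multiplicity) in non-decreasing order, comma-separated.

1, 1, 2, 2

Roots in Z/2Z: g(0) = 0 → root; g(1) = 1.
Linear factors from roots: (t).
Complete factorization: g(t) = (t)^2·(t^2 + t + 1)^2.
Factor degrees with multiplicity: 1 + 1 + 2 + 2 = 6.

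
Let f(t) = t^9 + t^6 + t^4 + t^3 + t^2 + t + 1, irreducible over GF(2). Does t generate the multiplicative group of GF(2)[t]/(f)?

|GF(2^9)^×| = 2^9 − 1 = 511. Prime factorization: 511 = 7·73.
f is primitive ⇔ t has order 511 in GF(2)[t]/(f), i.e. t^(511/q) ≠ 1 for each prime q | 511.
t^(73) mod f = t^8 + t^5 + t^2.
t^(7) mod f = t^7.
None equal 1, so t has full order 511; f is primitive.

Yes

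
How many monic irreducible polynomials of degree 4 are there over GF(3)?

18

x^(3^4) − x is the product of all monic irreducibles of degree dividing 4; Möbius inversion gives N = (1/4) Σ μ(4/d)·3^d.
Divisors of 4: 1, 2, 4; μ(4/d) for each: 0, -1, 1.
Σ = − 3^2 + 3^4 = 72.
N = 72/4 = 18.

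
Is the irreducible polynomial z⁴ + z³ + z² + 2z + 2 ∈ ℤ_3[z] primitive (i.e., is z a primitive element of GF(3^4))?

Write f(z) = z⁴ + z³ + z² + 2z + 2.
|GF(3^4)^×| = 3^4 − 1 = 80. Prime factorization: 80 = 2^4·5.
f is primitive ⇔ z has order 80 in GF(3)[z]/(f), i.e. z^(80/q) ≠ 1 for each prime q | 80.
z^(40) mod f = 2.
z^(16) mod f = 2z³ + 1.
None equal 1, so z has full order 80; f is primitive.

Yes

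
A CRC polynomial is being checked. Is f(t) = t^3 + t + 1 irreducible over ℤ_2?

Yes

Check for roots in ℤ_2: f(0) = 1; f(1) = 1.
No roots. A degree-3 polynomial over a field with no linear factor is irreducible.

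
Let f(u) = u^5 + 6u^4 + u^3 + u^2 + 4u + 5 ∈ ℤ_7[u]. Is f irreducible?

Yes

Check for roots in ℤ_7: f(0) = 5; f(1) = 4; f(2) = 6; f(3) = 5; f(4) = 1; f(5) = 1; f(6) = 6.
No roots, so no linear factors.
Degree-2 irreducible divisors: test the 21 monic irreducibles of degree 2 over GF(7).
None of them divide f (all give nonzero remainder).
No irreducible factor of degree ≤ 2 exists, so f is irreducible over GF(7).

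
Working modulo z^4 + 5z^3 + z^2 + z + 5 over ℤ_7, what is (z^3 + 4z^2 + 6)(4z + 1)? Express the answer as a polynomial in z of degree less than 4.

4z^3 + 6z

Multiply in ℤ_7[z]: (z^3 + 4z^2 + 6)·(4z + 1) = 4z^4 + 3z^3 + 4z^2 + 3z + 6.
Reduce using z^4 ≡ 2z^3 + 6z^2 + 6z + 2 (mod z^4 + 5z^3 + z^2 + z + 5).
Reduced: 4z^3 + 6z.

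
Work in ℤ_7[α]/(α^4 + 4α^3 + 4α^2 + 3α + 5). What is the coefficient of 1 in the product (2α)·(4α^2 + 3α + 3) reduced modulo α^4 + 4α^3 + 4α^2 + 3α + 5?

0

Multiply in ℤ_7[α]: (2α)·(4α^2 + 3α + 3) = α^3 + 6α^2 + 6α.
Reduced: α^3 + 6α^2 + 6α.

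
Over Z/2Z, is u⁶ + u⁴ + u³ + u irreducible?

No

Write P(u) = u⁶ + u⁴ + u³ + u.
Check for roots in Z/2Z: P(0) = 0 → root; P(1) = 0 → root.
P(0) = 0, so (u) divides P(u); P is reducible.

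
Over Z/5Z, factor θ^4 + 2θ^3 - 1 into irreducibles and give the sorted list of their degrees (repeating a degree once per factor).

4

Write h(θ) = θ^4 + 2θ^3 - 1.
Roots in Z/5Z: h(0) = 4; h(1) = 2; h(2) = 1; h(3) = 4; h(4) = 3.
Complete factorization: h(θ) = (θ^4 + 2θ^3 - 1).
Factor degrees with multiplicity: 4 = 4.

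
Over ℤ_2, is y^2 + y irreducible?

No

Write g(y) = y^2 + y.
Check for roots in ℤ_2: g(0) = 0 → root; g(1) = 0 → root.
g(0) = 0, so (y) divides g(y); g is reducible.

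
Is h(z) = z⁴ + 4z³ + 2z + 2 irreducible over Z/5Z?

Check for roots in Z/5Z: h(0) = 2; h(1) = 4; h(2) = 4; h(3) = 2; h(4) = 2.
No roots, so no linear factors.
Degree-2 irreducible divisors: test the 10 monic irreducibles of degree 2 over GF(5).
None of them divide h (all give nonzero remainder).
No irreducible factor of degree ≤ 2 exists, so h is irreducible over GF(5).

Yes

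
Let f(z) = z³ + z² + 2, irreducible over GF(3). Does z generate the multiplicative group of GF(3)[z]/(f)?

|GF(3^3)^×| = 3^3 − 1 = 26. Prime factorization: 26 = 2·13.
f is primitive ⇔ z has order 26 in GF(3)[z]/(f), i.e. z^(26/q) ≠ 1 for each prime q | 26.
z^(13) mod f = 1
z^(2) mod f = z².
Since z^(13) = 1, the order of z divides 13 < 26; not primitive.

No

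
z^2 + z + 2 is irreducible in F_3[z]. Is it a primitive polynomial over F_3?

Yes

Write f(z) = z^2 + z + 2.
|GF(3^2)^×| = 3^2 − 1 = 8. Prime factorization: 8 = 2^3.
f is primitive ⇔ z has order 8 in GF(3)[z]/(f), i.e. z^(8/q) ≠ 1 for each prime q | 8.
z^(4) mod f = 2.
None equal 1, so z has full order 8; f is primitive.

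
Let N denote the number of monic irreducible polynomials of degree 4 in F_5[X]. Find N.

x^(5^4) − x is the product of all monic irreducibles of degree dividing 4; Möbius inversion gives N = (1/4) Σ μ(4/d)·5^d.
Divisors of 4: 1, 2, 4; μ(4/d) for each: 0, -1, 1.
Σ = − 5^2 + 5^4 = 600.
N = 600/4 = 150.

150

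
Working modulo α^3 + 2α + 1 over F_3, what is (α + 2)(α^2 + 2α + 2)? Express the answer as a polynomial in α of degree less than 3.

Multiply in F_3[α]: (α + 2)·(α^2 + 2α + 2) = α^3 + α^2 + 1.
Reduce using α^3 ≡ α + 2 (mod α^3 + 2α + 1).
Reduced: α^2 + α.

α^2 + α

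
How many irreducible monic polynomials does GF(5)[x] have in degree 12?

20343700

Gauss's count: N_{5}(12) = (1/12) Σ_{d|12} μ(12/d)·5^d.
Divisors of 12: 1, 2, 3, 4, 6, 12; μ(12/d) for each: 0, 1, 0, -1, -1, 1.
Σ = 5^2 − 5^4 − 5^6 + 5^12 = 244124400.
N = 244124400/12 = 20343700.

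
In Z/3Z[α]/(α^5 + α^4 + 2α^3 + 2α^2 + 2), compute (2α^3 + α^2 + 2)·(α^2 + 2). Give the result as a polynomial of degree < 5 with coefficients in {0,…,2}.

Multiply in Z/3Z[α]: (2α^3 + α^2 + 2)·(α^2 + 2) = 2α^5 + α^4 + α^3 + α^2 + 1.
Reduce using α^5 ≡ 2α^4 + α^3 + α^2 + 1 (mod α^5 + α^4 + 2α^3 + 2α^2 + 2).
Reduced: 2α^4.

2α^4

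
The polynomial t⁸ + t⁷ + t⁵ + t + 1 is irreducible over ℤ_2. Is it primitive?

No

Write f(t) = t⁸ + t⁷ + t⁵ + t + 1.
|GF(2^8)^×| = 2^8 − 1 = 255. Prime factorization: 255 = 3·5·17.
f is primitive ⇔ t has order 255 in GF(2)[t]/(f), i.e. t^(255/q) ≠ 1 for each prime q | 255.
t^(85) mod f = 1
t^(51) mod f = t⁶ + t⁴ + t³ + t.
t^(15) mod f = t⁵ + t⁴ + t³.
Since t^(85) = 1, the order of t divides 85 < 255; not primitive.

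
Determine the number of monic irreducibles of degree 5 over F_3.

Gauss's count: N_{3}(5) = (1/5) Σ_{d|5} μ(5/d)·3^d.
Divisors of 5: 1, 5; μ(5/d) for each: -1, 1.
Σ = − 3^1 + 3^5 = 240.
N = 240/5 = 48.

48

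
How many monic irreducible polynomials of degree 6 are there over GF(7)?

19544

By the necklace-counting formula, N_7(6) = (1/6) Σ_{d|6} μ(6/d)·7^d.
Divisors of 6: 1, 2, 3, 6; μ(6/d) for each: 1, -1, -1, 1.
Σ = 7^1 − 7^2 − 7^3 + 7^6 = 117264.
N = 117264/6 = 19544.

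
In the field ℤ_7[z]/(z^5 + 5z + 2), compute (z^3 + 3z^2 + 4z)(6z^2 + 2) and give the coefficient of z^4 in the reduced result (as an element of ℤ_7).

Multiply in ℤ_7[z]: (z^3 + 3z^2 + 4z)·(6z^2 + 2) = 6z^5 + 4z^4 + 5z^3 + 6z^2 + z.
Reduce using z^5 ≡ 2z + 5 (mod z^5 + 5z + 2).
Reduced: 4z^4 + 5z^3 + 6z^2 + 6z + 2.

4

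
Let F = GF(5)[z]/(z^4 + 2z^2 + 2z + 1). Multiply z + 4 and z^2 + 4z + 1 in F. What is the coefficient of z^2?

Multiply in GF(5)[z]: (z + 4)·(z^2 + 4z + 1) = z^3 + 3z^2 + 2z + 4.
Reduced: z^3 + 3z^2 + 2z + 4.

3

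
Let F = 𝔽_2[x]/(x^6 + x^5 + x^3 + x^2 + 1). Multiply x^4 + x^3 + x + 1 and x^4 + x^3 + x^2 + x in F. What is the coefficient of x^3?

0

Multiply in 𝔽_2[x]: (x^4 + x^3 + x + 1)·(x^4 + x^3 + x^2 + x) = x^8 + x^5 + x^4 + x.
Reduce using x^6 ≡ x^5 + x^3 + x^2 + 1 (mod x^6 + x^5 + x^3 + x^2 + 1).
Reduced: x^5 + x^4 + 1.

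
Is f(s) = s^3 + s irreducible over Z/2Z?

No

Check for roots in Z/2Z: f(0) = 0 → root; f(1) = 0 → root.
f(0) = 0, so (s) divides f(s); f is reducible.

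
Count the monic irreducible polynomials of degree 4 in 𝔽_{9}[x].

1620

The number of monic irreducibles of degree 4 over GF(9) is (1/4)·Σ_{d∣4} μ(4/d) 9^d.
Divisors of 4: 1, 2, 4; μ(4/d) for each: 0, -1, 1.
Σ = − 9^2 + 9^4 = 6480.
N = 6480/4 = 1620.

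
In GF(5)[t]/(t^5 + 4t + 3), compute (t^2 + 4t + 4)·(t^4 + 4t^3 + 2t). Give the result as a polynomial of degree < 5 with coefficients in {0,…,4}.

Multiply in GF(5)[t]: (t^2 + 4t + 4)·(t^4 + 4t^3 + 2t) = t^6 + 3t^5 + 3t^3 + 3t^2 + 3t.
Reduce using t^5 ≡ t + 2 (mod t^5 + 4t + 3).
Reduced: 3t^3 + 4t^2 + 3t + 1.

3t^3 + 4t^2 + 3t + 1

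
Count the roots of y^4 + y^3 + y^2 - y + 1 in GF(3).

2

Write h(y) = y^4 + y^3 + y^2 - y + 1.
Evaluate at each of the 3 elements of GF(3):
h(0) = 1; h(1) = 0 → root; h(2) = 0 → root.
Roots: {1, 2}.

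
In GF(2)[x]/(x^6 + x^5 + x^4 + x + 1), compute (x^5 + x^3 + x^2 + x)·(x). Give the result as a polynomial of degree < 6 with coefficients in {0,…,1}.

x^5 + x^3 + x^2 + x + 1

Multiply in GF(2)[x]: (x^5 + x^3 + x^2 + x)·(x) = x^6 + x^4 + x^3 + x^2.
Reduce using x^6 ≡ x^5 + x^4 + x + 1 (mod x^6 + x^5 + x^4 + x + 1).
Reduced: x^5 + x^3 + x^2 + x + 1.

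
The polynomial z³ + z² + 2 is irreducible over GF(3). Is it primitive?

No

Write f(z) = z³ + z² + 2.
|GF(3^3)^×| = 3^3 − 1 = 26. Prime factorization: 26 = 2·13.
f is primitive ⇔ z has order 26 in GF(3)[z]/(f), i.e. z^(26/q) ≠ 1 for each prime q | 26.
z^(13) mod f = 1
z^(2) mod f = z².
Since z^(13) = 1, the order of z divides 13 < 26; not primitive.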